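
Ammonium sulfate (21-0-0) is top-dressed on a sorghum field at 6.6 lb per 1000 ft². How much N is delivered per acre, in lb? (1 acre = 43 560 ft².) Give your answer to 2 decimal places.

nitrogen per 1000 ft² = 6.6 × 21% = 1.386 lb.
Convert to per acre: 1.386 × 43.56 = 60.3742 lb.

60.37 lb N per acre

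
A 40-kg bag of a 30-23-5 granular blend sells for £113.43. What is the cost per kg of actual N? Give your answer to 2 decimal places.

N in bag = 40 × 30% = 12 kg.
Cost per kg N = £113.43 / 12 = £9.4525.

£9.45 per kg N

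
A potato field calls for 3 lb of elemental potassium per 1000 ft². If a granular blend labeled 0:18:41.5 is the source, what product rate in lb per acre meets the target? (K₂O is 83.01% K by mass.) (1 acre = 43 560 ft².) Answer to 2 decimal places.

As K₂O: 3 / 0.8301 = 3.61402 lb per 1000 ft².
Product per 1000 ft² = 3.61402 / 41.5% = 8.70849 lb.
Convert to per acre: 8.70849 × 43.56 = 379.342 lb.

379.34 lb of product per acre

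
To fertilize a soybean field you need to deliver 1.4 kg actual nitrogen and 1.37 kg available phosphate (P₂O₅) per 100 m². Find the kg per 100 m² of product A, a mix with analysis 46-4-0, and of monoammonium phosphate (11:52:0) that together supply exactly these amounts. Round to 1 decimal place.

2.5 kg product A, 2.4 kg monoammonium phosphate

With a, b = kg per 100 m² of product A and monoammonium phosphate:
N: 0.46·a + 0.11·b = 1.4
P₂O₅: 0.04·a + 0.52·b = 1.37
Eliminate b: (row1) − 0.11/0.52·(row2) → 0.451538·a = 1.11019, so a = 2.45869.
Then b = (1.37 − 0.04·2.45869) / 0.52 = 2.44549.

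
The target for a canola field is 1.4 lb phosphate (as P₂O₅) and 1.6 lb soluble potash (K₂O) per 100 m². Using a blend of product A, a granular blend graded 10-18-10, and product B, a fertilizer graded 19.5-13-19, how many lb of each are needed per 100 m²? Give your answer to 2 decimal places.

2.74 lb product A, 6.98 lb product B

Per-100 m² balance (a = product A, b = product B):
P₂O₅: 0.18·a + 0.13·b = 1.4
K₂O: 0.1·a + 0.19·b = 1.6
Eliminate b: (row1) − 0.13/0.19·(row2) → 0.111579·a = 0.305263, so a = 2.73585.
Then b = (1.6 − 0.1·2.73585) / 0.19 = 6.98113.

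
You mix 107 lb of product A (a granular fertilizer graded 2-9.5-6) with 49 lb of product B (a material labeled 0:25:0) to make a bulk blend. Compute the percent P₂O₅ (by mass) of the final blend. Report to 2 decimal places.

14.37% P₂O₅

Total mass = 107 + 49 = 156 lb.
P₂O₅ mass = 9.5%×107 + 25%×49 = 22.415 lb.
% P₂O₅ = 22.415 / 156 = 14.3686%.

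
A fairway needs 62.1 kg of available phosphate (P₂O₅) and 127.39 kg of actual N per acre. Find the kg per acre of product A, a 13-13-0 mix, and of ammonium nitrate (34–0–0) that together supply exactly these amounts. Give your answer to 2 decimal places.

477.69 kg product A, 192.03 kg ammonium nitrate

With a, b = kg per acre of product A and ammonium nitrate:
P₂O₅: 0.13·a + 0·b = 62.1
N: 0.13·a + 0.34·b = 127.39
Eliminate b: (row1) − 0/0.34·(row2) → 0.13·a = 62.1, so a = 477.692.
Then b = (127.39 − 0.13·477.692) / 0.34 = 192.029.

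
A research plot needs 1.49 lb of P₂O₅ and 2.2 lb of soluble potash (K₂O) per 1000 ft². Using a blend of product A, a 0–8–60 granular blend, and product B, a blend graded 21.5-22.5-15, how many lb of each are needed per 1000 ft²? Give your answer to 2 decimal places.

2.21 lb product A, 5.84 lb product B

Per-1000 ft² balance (a = product A, b = product B):
P₂O₅: 0.08·a + 0.225·b = 1.49
K₂O: 0.6·a + 0.15·b = 2.2
Eliminate b: (row1) − 0.225/0.15·(row2) → -0.82·a = -1.81, so a = 2.20732.
Then b = (2.2 − 0.6·2.20732) / 0.15 = 5.8374.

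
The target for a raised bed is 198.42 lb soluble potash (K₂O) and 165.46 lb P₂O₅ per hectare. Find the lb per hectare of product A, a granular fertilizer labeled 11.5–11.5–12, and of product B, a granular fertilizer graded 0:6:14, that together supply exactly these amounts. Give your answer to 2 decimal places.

With a, b = lb per hectare of product A and product B:
K₂O: 0.12·a + 0.14·b = 198.42
P₂O₅: 0.115·a + 0.06·b = 165.46
Eliminate a: (row1) − 0.12/0.115·(row2) → 0.0773913·b = 25.7661, so b = 332.933.
Back-substitute: a = (198.42 − 0.14·332.933) / 0.12 = 1265.079.

1265.08 lb product A, 332.93 lb product B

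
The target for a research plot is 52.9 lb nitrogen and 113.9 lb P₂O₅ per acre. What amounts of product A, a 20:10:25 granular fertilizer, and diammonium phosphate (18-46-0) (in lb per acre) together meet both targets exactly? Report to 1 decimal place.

51.8 lb product A, 236.4 lb diammonium phosphate

With a, b = lb per acre of product A and diammonium phosphate:
N: 0.2·a + 0.18·b = 52.9
P₂O₅: 0.1·a + 0.46·b = 113.9
Solving simultaneously: a = 51.7838, b = 236.351.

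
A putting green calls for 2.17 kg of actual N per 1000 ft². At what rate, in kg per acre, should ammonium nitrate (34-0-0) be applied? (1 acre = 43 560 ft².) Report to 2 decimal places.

278.02 kg of product per acre

Product per 1000 ft² = 2.17 / 34% = 6.38235 kg.
Convert to per acre: 6.38235 × 43.56 = 278.015 kg.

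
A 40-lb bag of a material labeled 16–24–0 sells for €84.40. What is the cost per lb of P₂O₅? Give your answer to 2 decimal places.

€8.79 per lb P₂O₅

P₂O₅ in bag = 40 × 24% = 9.6 lb.
Cost per lb P₂O₅ = €84.40 / 9.6 = €8.7917.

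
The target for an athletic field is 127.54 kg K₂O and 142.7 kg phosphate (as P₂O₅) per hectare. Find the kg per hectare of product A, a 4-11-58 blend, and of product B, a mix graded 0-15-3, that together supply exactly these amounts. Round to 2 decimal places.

With a, b = kg per hectare of product A and product B:
K₂O: 0.58·a + 0.03·b = 127.54
P₂O₅: 0.11·a + 0.15·b = 142.7
Eliminate b: (row1) − 0.03/0.15·(row2) → 0.558·a = 99, so a = 177.419.
Then b = (142.7 − 0.11·177.419) / 0.15 = 821.226.

177.42 kg product A, 821.23 kg product B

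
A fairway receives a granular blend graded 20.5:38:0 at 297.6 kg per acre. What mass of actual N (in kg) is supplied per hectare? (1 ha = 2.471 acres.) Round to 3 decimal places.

nitrogen per acre = 297.6 × 20.5% = 61.008 kg.
Convert to per hectare: 61.008 × 2.471 = 150.7508 kg.

150.751 kg N per hectare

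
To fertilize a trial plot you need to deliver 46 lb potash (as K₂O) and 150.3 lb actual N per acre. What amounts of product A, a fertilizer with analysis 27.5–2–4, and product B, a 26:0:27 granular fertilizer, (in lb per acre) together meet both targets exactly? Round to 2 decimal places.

448.25 lb product A, 103.96 lb product B

Let a = lb of product A, b = lb of product B (per acre).
K₂O: 0.04·a + 0.27·b = 46
N: 0.275·a + 0.26·b = 150.3
Solving simultaneously: a = 448.254, b = 103.962.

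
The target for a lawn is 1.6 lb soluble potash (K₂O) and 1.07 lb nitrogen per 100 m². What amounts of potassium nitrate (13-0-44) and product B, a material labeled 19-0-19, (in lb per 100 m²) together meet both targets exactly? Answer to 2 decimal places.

With a, b = lb per 100 m² of potassium nitrate and product B:
K₂O: 0.44·a + 0.19·b = 1.6
N: 0.13·a + 0.19·b = 1.07
Solving simultaneously: a = 1.70968, b = 4.4618.

1.71 lb potassium nitrate, 4.46 lb product B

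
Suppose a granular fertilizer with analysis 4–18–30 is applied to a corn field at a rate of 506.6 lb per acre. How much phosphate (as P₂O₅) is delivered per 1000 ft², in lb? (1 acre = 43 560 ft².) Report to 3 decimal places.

P₂O₅ per acre = 506.6 × 18% = 91.188 lb.
Convert to per 1000 ft²: 91.188 × 0.0229568 = 2.09339 lb.

2.093 lb P₂O₅ per thousand sq ft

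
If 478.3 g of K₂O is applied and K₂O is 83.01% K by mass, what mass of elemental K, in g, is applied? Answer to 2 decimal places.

K = 478.3 × 0.8301 = 397.037 g.

397.04 g K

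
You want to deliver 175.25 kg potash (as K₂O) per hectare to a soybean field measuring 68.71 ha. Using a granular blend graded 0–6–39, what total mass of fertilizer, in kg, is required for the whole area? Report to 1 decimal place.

30875.5 kg

Product per hectare = 175.25 / 39% = 449.359 kg.
Total product = 449.359 × 68.71 = 30875.46 kg.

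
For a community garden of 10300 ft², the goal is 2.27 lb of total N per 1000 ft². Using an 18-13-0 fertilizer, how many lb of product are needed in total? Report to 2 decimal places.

129.89 lb

Product per 1000 ft² = 2.27 / 18% = 12.6111 lb.
Total product = 12.6111 × 10300 / 1000 = 129.894 lb.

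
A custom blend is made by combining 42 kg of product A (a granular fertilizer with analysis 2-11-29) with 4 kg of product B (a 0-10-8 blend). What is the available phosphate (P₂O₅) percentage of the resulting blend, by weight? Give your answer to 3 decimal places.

Total mass = 42 + 4 = 46 kg.
P₂O₅ mass = 11%×42 + 10%×4 = 5.02 kg.
% P₂O₅ = 5.02 / 46 = 10.91304%.

10.913% P₂O₅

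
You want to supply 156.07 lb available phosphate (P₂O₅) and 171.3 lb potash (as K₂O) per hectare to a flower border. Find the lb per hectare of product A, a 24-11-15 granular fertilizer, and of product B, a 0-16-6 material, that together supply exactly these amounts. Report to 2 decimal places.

Per-hectare balance (a = product A, b = product B):
P₂O₅: 0.11·a + 0.16·b = 156.07
K₂O: 0.15·a + 0.06·b = 171.3
Eliminate a: (row1) − 0.11/0.15·(row2) → 0.116·b = 30.45, so b = 262.5.
Back-substitute: a = (156.07 − 0.16·262.5) / 0.11 = 1037.

1037.00 lb product A, 262.50 lb product B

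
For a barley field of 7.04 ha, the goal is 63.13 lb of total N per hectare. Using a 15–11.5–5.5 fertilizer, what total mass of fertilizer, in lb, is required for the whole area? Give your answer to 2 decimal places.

Product per hectare = 63.13 / 15% = 420.867 lb.
Total product = 420.867 × 7.04 = 2962.901 lb.

2962.90 lb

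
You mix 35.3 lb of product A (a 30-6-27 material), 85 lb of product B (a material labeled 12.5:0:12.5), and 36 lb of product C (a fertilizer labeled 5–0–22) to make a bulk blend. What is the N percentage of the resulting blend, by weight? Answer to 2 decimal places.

Total mass = 35.3 + 85 + 36 = 156.3 lb.
N mass = 30%×35.3 + 12.5%×85 + 5%×36 = 23.015 lb.
% N = 23.015 / 156.3 = 14.7249%.

14.72% N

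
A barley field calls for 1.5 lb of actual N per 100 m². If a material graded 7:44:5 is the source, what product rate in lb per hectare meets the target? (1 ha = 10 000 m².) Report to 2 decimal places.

Product per 100 m² = 1.5 / 7% = 21.4286 lb.
Convert to per hectare: 21.4286 × 100 = 2142.857 lb.

2142.86 lb of product per hectare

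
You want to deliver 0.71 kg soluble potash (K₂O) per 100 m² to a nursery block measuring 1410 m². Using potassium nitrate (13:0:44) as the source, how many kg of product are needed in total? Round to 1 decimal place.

22.8 kg

Product per 100 m² = 0.71 / 44% = 1.61364 kg.
Total product = 1.61364 × 1410 / 100 = 22.7523 kg.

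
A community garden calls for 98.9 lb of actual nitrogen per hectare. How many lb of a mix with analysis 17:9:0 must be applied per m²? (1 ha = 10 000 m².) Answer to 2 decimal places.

Product per hectare = 98.9 / 17% = 581.765 lb.
Convert to per m²: 581.765 × 0.0001 = 0.0581765 lb.

0.06 lb of product per sq m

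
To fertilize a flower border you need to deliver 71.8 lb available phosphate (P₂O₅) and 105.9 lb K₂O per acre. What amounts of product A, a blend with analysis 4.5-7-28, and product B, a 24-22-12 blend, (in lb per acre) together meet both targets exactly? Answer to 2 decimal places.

275.98 lb product A, 238.55 lb product B

With a, b = lb per acre of product A and product B:
P₂O₅: 0.07·a + 0.22·b = 71.8
K₂O: 0.28·a + 0.12·b = 105.9
Eliminate b: (row1) − 0.22/0.12·(row2) → -0.443333·a = -122.35, so a = 275.977.
Then b = (105.9 − 0.28·275.977) / 0.12 = 238.553.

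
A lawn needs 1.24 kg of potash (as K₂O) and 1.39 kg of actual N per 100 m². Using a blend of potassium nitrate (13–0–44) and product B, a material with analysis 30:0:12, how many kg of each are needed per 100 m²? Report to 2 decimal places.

Let a = kg of potassium nitrate, b = kg of product B (per 100 m²).
K₂O: 0.44·a + 0.12·b = 1.24
N: 0.13·a + 0.3·b = 1.39
Eliminate a: (row1) − 0.44/0.13·(row2) → -0.895385·b = -3.46462, so b = 3.86942.
Back-substitute: a = (1.24 − 0.12·3.86942) / 0.44 = 1.76289.

1.76 kg potassium nitrate, 3.87 kg product B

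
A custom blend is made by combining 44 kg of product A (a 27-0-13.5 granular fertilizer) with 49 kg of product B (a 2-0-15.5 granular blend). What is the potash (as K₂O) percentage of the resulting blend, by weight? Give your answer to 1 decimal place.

Total mass = 44 + 49 = 93 kg.
K₂O mass = 13.5%×44 + 15.5%×49 = 13.535 kg.
% K₂O = 13.535 / 93 = 14.5538%.

14.6% K₂O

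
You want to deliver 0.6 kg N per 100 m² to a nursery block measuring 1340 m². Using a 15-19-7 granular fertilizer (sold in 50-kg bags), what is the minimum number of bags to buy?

2 bags

Product per 100 m² = 0.6 / 15% = 4 kg.
Total product = 4 × 1340 / 100 = 53.6 kg.
Bags = ⌈53.6 / 50⌉ = 2.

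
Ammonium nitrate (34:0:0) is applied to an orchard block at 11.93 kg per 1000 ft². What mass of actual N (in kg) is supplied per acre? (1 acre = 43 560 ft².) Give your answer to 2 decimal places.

176.69 kg N per acre

nitrogen per 1000 ft² = 11.93 × 34% = 4.0562 kg.
Convert to per acre: 4.0562 × 43.56 = 176.688 kg.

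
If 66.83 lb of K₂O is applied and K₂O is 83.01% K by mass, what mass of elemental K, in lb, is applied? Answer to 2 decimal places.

K = 66.83 × 0.8301 = 55.4756 lb.

55.48 lb K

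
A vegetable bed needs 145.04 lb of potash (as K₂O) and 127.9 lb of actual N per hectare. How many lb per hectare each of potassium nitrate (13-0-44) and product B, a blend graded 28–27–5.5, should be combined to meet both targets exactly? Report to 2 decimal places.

With a, b = lb per hectare of potassium nitrate and product B:
K₂O: 0.44·a + 0.055·b = 145.04
N: 0.13·a + 0.28·b = 127.9
Eliminate b: (row1) − 0.055/0.28·(row2) → 0.414464·a = 119.917, so a = 289.3296.
Then b = (127.9 − 0.13·289.3296) / 0.28 = 322.454.

289.33 lb potassium nitrate, 322.45 lb product B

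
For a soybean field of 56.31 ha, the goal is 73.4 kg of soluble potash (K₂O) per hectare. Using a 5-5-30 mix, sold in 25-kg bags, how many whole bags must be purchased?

Product per hectare = 73.4 / 30% = 244.667 kg.
Total product = 244.667 × 56.31 = 13777.2 kg.
Bags = ⌈13777.2 / 25⌉ = 552.

552 bags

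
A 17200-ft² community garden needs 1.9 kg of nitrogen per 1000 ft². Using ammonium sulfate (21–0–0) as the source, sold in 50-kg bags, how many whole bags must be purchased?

4 bags

Product per 1000 ft² = 1.9 / 21% = 9.04762 kg.
Total product = 9.04762 × 17200 / 1000 = 155.619 kg.
Bags = ⌈155.619 / 50⌉ = 4.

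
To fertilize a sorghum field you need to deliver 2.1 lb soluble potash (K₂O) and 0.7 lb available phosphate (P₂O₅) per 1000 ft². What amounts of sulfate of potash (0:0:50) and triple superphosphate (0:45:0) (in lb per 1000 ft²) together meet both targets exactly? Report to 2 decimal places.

4.20 lb sulfate of potash, 1.56 lb triple superphosphate

Per-1000 ft² balance (a = sulfate of potash, b = triple superphosphate):
K₂O: 0.5·a + 0·b = 2.1
P₂O₅: 0·a + 0.45·b = 0.7
Solving simultaneously: a = 4.2, b = 1.55556.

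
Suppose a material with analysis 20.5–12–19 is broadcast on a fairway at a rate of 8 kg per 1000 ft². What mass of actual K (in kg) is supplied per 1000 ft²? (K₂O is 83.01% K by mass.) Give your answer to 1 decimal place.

K₂O per 1000 ft² = 8 × 19% = 1.52 kg.
Elemental K = 1.52 × 0.8301 = 1.26175 kg per 1000 ft².

1.3 kg K per thousand sq ft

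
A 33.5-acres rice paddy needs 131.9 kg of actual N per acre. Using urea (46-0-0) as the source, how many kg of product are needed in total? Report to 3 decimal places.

Product per acre = 131.9 / 46% = 286.739 kg.
Total product = 286.739 × 33.5 = 9605.7609 kg.

9605.761 kg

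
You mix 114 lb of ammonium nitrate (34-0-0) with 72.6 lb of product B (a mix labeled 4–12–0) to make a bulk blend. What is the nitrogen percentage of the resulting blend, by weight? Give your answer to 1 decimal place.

Total mass = 114 + 72.6 = 186.6 lb.
N mass = 34%×114 + 4%×72.6 = 41.664 lb.
% N = 41.664 / 186.6 = 22.328%.

22.3% N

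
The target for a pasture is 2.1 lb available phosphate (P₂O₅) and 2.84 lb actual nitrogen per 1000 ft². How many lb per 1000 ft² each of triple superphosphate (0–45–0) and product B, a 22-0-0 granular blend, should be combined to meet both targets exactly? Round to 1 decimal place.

4.7 lb triple superphosphate, 12.9 lb product B

Let a = lb of triple superphosphate, b = lb of product B (per 1000 ft²).
P₂O₅: 0.45·a + 0·b = 2.1
N: 0·a + 0.22·b = 2.84
Solving simultaneously: a = 4.66667, b = 12.9091.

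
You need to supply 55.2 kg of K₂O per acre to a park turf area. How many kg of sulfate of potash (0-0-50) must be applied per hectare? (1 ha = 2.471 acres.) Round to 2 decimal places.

Product per acre = 55.2 / 50% = 110.4 kg.
Convert to per hectare: 110.4 × 2.471 = 272.798 kg.

272.80 kg of product per hectare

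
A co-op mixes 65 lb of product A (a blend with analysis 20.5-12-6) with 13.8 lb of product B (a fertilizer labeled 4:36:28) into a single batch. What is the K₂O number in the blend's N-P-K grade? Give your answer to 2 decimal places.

Total mass = 65 + 13.8 = 78.8 lb.
K₂O mass = 6%×65 + 28%×13.8 = 7.764 lb.
% K₂O = 7.764 / 78.8 = 9.85279%.

9.85% K₂O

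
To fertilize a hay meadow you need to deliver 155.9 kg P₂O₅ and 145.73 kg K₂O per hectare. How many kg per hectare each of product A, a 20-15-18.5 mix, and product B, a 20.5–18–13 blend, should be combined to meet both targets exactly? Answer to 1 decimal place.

With a, b = kg per hectare of product A and product B:
P₂O₅: 0.15·a + 0.18·b = 155.9
K₂O: 0.185·a + 0.13·b = 145.73
Eliminate a: (row1) − 0.15/0.185·(row2) → 0.0745946·b = 37.7405, so b = 505.942.
Back-substitute: a = (155.9 − 0.18·505.942) / 0.15 = 432.203.

432.2 kg product A, 505.9 kg product B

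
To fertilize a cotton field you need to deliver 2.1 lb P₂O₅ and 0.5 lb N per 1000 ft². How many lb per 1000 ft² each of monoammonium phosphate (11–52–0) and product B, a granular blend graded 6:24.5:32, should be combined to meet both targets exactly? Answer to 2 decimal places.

With a, b = lb per 1000 ft² of monoammonium phosphate and product B:
P₂O₅: 0.52·a + 0.245·b = 2.1
N: 0.11·a + 0.06·b = 0.5
From row1: a = (2.1 − 0.245·b) / 0.52.
Into row2: 0.11·(2.1 − 0.245·b)/0.52 + 0.06·b = 0.5 → b = 6.82353, a = 0.823529.

0.82 lb monoammonium phosphate, 6.82 lb product B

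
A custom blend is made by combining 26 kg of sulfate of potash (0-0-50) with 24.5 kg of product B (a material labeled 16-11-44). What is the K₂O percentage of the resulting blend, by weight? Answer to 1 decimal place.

Total mass = 26 + 24.5 = 50.5 kg.
K₂O mass = 50%×26 + 44%×24.5 = 23.78 kg.
% K₂O = 23.78 / 50.5 = 47.0891%.

47.1% K₂O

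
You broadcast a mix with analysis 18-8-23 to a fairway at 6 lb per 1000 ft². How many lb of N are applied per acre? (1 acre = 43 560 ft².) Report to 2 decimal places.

47.04 lb N per acre

nitrogen per 1000 ft² = 6 × 18% = 1.08 lb.
Convert to per acre: 1.08 × 43.56 = 47.0448 lb.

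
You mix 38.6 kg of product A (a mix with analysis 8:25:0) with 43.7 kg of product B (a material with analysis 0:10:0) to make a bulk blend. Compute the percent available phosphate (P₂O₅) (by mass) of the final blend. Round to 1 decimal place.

Total mass = 38.6 + 43.7 = 82.3 kg.
P₂O₅ mass = 25%×38.6 + 10%×43.7 = 14.02 kg.
% P₂O₅ = 14.02 / 82.3 = 17.0352%.

17.0% P₂O₅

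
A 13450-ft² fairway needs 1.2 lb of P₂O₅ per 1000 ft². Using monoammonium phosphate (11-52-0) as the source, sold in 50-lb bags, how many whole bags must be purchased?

Product per 1000 ft² = 1.2 / 52% = 2.30769 lb.
Total product = 2.30769 × 13450 / 1000 = 31.0385 lb.
Bags = ⌈31.0385 / 50⌉ = 1.

1 bags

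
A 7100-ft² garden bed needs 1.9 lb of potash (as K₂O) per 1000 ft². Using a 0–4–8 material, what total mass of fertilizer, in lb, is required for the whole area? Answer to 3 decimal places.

Product per 1000 ft² = 1.9 / 8% = 23.75 lb.
Total product = 23.75 × 7100 / 1000 = 168.625 lb.

168.625 lb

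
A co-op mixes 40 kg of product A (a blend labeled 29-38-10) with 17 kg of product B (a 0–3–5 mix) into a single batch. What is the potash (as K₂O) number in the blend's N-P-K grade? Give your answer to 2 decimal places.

8.51% K₂O

Total mass = 40 + 17 = 57 kg.
K₂O mass = 10%×40 + 5%×17 = 4.85 kg.
% K₂O = 4.85 / 57 = 8.50877%.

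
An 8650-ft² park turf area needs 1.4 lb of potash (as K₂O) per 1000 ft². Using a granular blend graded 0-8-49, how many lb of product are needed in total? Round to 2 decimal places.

24.71 lb

Product per 1000 ft² = 1.4 / 49% = 2.85714 lb.
Total product = 2.85714 × 8650 / 1000 = 24.7143 lb.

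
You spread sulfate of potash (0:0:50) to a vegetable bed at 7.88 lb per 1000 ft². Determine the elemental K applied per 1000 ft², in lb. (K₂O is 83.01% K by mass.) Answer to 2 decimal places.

3.27 lb K per thousand sq ft

K₂O per 1000 ft² = 7.88 × 50% = 3.94 lb.
Elemental K = 3.94 × 0.8301 = 3.27059 lb per 1000 ft².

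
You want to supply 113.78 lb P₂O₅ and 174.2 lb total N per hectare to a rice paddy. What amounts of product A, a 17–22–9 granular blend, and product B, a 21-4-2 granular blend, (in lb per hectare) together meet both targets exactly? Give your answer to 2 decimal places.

429.59 lb product A, 481.76 lb product B

With a, b = lb per hectare of product A and product B:
P₂O₅: 0.22·a + 0.04·b = 113.78
N: 0.17·a + 0.21·b = 174.2
Solving simultaneously: a = 429.589, b = 481.761.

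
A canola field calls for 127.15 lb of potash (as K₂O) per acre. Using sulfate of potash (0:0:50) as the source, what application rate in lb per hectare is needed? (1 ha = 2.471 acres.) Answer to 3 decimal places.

628.375 lb of product per hectare

Product per acre = 127.15 / 50% = 254.3 lb.
Convert to per hectare: 254.3 × 2.471 = 628.3753 lb.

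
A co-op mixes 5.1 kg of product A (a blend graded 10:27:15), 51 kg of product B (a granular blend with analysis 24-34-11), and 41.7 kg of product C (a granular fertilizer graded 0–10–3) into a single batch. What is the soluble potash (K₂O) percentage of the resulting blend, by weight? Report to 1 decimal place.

7.8% K₂O

Total mass = 5.1 + 51 + 41.7 = 97.8 kg.
K₂O mass = 15%×5.1 + 11%×51 + 3%×41.7 = 7.626 kg.
% K₂O = 7.626 / 97.8 = 7.79755%.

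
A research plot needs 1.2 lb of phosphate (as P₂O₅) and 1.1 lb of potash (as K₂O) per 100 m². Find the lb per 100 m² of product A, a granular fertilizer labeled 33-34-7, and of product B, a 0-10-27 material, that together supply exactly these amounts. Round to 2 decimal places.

With a, b = lb per 100 m² of product A and product B:
P₂O₅: 0.34·a + 0.1·b = 1.2
K₂O: 0.07·a + 0.27·b = 1.1
Eliminate b: (row1) − 0.1/0.27·(row2) → 0.314074·a = 0.792593, so a = 2.52358.
Then b = (1.1 − 0.07·2.52358) / 0.27 = 3.41981.

2.52 lb product A, 3.42 lb product B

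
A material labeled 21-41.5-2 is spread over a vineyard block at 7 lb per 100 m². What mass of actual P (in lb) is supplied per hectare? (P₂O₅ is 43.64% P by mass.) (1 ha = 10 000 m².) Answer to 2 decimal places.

126.77 lb P per hectare

P₂O₅ per 100 m² = 7 × 41.5% = 2.905 lb.
Elemental P = 2.905 × 0.4364 = 1.26774 lb per 100 m².
Convert to per hectare: 1.26774 × 100 = 126.774 lb.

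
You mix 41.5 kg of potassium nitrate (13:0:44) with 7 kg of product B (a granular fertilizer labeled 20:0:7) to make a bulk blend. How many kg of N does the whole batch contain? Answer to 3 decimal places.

N mass = 13%×41.5 + 20%×7 = 6.795 kg.

6.795 kg N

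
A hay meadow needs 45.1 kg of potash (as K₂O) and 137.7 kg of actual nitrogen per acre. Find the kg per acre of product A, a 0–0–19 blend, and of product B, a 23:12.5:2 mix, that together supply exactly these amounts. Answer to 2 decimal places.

174.35 kg product A, 598.70 kg product B

With a, b = kg per acre of product A and product B:
K₂O: 0.19·a + 0.02·b = 45.1
N: 0·a + 0.23·b = 137.7
Solving simultaneously: a = 174.348, b = 598.696.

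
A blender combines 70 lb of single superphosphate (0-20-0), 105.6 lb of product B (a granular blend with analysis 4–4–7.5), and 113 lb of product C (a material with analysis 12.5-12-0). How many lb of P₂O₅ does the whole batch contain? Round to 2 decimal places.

P₂O₅ mass = 20%×70 + 4%×105.6 + 12%×113 = 31.784 lb.

31.78 lb P₂O₅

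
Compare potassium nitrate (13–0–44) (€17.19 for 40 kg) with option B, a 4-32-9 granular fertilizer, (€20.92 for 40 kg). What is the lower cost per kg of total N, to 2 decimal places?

potassium nitrate: N per bag = 40 × 13% = 5.2 kg; cost = 17.19 / 5.2 = €3.3058/kg N.
option B: N per bag = 40 × 4% = 1.6 kg; cost = 20.92 / 1.6 = €13.0750/kg N.
potassium nitrate is cheaper.

€3.31 per kg N (potassium nitrate)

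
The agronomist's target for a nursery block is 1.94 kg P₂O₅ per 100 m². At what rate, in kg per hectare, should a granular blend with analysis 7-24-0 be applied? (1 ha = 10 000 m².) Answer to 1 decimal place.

Product per 100 m² = 1.94 / 24% = 8.08333 kg.
Convert to per hectare: 8.08333 × 100 = 808.333 kg.

808.3 kg of product per hectare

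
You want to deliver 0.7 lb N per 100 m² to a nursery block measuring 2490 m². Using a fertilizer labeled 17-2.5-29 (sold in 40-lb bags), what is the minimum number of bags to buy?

Product per 100 m² = 0.7 / 17% = 4.11765 lb.
Total product = 4.11765 × 2490 / 100 = 102.529 lb.
Bags = ⌈102.529 / 40⌉ = 3.

3 bags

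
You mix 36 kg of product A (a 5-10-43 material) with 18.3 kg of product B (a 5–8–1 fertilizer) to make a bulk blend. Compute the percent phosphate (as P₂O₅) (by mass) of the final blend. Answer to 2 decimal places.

9.33% P₂O₅

Total mass = 36 + 18.3 = 54.3 kg.
P₂O₅ mass = 10%×36 + 8%×18.3 = 5.064 kg.
% P₂O₅ = 5.064 / 54.3 = 9.32597%.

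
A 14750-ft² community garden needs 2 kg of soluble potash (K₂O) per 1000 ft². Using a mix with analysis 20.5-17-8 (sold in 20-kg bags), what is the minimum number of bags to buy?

19 bags

Product per 1000 ft² = 2 / 8% = 25 kg.
Total product = 25 × 14750 / 1000 = 368.75 kg.
Bags = ⌈368.75 / 20⌉ = 19.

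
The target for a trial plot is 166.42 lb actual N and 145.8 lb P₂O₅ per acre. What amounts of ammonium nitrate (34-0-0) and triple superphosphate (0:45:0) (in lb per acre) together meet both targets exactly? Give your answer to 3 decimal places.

With a, b = lb per acre of ammonium nitrate and triple superphosphate:
N: 0.34·a + 0·b = 166.42
P₂O₅: 0·a + 0.45·b = 145.8
Solving simultaneously: a = 489.4706, b = 324.

489.471 lb ammonium nitrate, 324.000 lb triple superphosphate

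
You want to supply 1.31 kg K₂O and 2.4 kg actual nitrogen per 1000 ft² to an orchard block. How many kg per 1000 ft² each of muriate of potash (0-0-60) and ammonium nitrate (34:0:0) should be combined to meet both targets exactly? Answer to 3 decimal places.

2.183 kg muriate of potash, 7.059 kg ammonium nitrate

Per-1000 ft² balance (a = muriate of potash, b = ammonium nitrate):
K₂O: 0.6·a + 0·b = 1.31
N: 0·a + 0.34·b = 2.4
Solving simultaneously: a = 2.18333, b = 7.05882.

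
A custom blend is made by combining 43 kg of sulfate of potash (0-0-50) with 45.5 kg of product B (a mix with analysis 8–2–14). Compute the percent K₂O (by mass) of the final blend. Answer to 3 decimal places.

Total mass = 43 + 45.5 = 88.5 kg.
K₂O mass = 50%×43 + 14%×45.5 = 27.87 kg.
% K₂O = 27.87 / 88.5 = 31.4915%.

31.492% K₂O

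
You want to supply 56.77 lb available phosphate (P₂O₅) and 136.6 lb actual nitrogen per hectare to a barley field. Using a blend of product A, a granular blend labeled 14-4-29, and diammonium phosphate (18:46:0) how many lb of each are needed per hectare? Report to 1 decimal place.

With a, b = lb per hectare of product A and diammonium phosphate:
P₂O₅: 0.04·a + 0.46·b = 56.77
N: 0.14·a + 0.18·b = 136.6
Eliminate a: (row1) − 0.04/0.14·(row2) → 0.408571·b = 17.7414, so b = 43.4231.
Back-substitute: a = (56.77 − 0.46·43.4231) / 0.04 = 919.885.

919.9 lb product A, 43.4 lb diammonium phosphate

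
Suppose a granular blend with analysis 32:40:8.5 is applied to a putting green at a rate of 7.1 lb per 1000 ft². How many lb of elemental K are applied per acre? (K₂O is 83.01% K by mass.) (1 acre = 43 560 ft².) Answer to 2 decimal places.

K₂O per 1000 ft² = 7.1 × 8.5% = 0.6035 lb.
Elemental K = 0.6035 × 0.8301 = 0.500965 lb per 1000 ft².
Convert to per acre: 0.500965 × 43.56 = 21.8221 lb.

21.82 lb K per acre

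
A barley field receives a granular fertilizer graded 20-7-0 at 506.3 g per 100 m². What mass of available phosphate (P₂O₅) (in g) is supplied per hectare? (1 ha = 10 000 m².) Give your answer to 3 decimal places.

P₂O₅ per 100 m² = 506.3 × 7% = 35.441 g.
Convert to per hectare: 35.441 × 100 = 3544.1 g.

3544.100 g P₂O₅ per hectare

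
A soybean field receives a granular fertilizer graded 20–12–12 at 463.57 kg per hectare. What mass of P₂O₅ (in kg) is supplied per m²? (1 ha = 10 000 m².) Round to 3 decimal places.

0.006 kg P₂O₅ per sq m

P₂O₅ per hectare = 463.57 × 12% = 55.6284 kg.
Convert to per m²: 55.6284 × 0.0001 = 0.00556284 kg.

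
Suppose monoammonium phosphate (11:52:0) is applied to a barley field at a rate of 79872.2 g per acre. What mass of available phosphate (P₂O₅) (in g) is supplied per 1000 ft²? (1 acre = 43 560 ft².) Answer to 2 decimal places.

953.48 g P₂O₅ per thousand sq ft

P₂O₅ per acre = 79872.2 × 52% = 41533.5 g.
Convert to per 1000 ft²: 41533.5 × 0.0229568 = 953.479 g.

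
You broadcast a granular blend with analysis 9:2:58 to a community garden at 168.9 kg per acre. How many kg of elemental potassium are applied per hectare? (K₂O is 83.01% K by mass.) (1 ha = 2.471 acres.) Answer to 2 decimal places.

K₂O per acre = 168.9 × 58% = 97.962 kg.
Elemental K = 97.962 × 0.8301 = 81.3183 kg per acre.
Convert to per hectare: 81.3183 × 2.471 = 200.937 kg.

200.94 kg K per hectare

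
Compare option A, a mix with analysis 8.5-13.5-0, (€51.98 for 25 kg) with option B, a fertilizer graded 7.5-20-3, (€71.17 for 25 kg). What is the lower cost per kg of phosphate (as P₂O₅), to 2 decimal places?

option A: P₂O₅ per bag = 25 × 13.5% = 3.375 kg; cost = 51.98 / 3.375 = €15.4015/kg P₂O₅.
option B: P₂O₅ per bag = 25 × 20% = 5 kg; cost = 71.17 / 5 = €14.2340/kg P₂O₅.
option B is cheaper.

€14.23 per kg P₂O₅ (option B)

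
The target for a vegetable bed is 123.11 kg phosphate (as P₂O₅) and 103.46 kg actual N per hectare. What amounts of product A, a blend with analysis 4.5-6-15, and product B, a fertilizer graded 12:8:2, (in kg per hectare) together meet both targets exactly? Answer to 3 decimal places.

Let a = kg of product A, b = kg of product B (per hectare).
P₂O₅: 0.06·a + 0.08·b = 123.11
N: 0.045·a + 0.12·b = 103.46
Solving simultaneously: a = 1804.5556, b = 185.4583.

1804.556 kg product A, 185.458 kg product B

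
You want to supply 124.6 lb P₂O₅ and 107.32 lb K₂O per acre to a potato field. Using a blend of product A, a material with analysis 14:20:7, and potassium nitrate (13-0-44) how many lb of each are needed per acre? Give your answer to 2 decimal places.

Per-acre balance (a = product A, b = potassium nitrate):
P₂O₅: 0.2·a + 0·b = 124.6
K₂O: 0.07·a + 0.44·b = 107.32
Eliminate b: (row1) − 0/0.44·(row2) → 0.2·a = 124.6, so a = 623.
Then b = (107.32 − 0.07·623) / 0.44 = 144.795.

623.00 lb product A, 144.80 lb potassium nitrate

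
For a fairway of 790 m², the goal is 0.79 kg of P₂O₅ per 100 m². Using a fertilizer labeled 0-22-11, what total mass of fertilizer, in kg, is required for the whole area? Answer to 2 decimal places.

Product per 100 m² = 0.79 / 22% = 3.59091 kg.
Total product = 3.59091 × 790 / 100 = 28.3682 kg.

28.37 kg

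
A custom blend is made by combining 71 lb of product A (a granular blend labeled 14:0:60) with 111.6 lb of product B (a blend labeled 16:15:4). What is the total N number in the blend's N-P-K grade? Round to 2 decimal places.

Total mass = 71 + 111.6 = 182.6 lb.
N mass = 14%×71 + 16%×111.6 = 27.796 lb.
% N = 27.796 / 182.6 = 15.2223%.

15.22% N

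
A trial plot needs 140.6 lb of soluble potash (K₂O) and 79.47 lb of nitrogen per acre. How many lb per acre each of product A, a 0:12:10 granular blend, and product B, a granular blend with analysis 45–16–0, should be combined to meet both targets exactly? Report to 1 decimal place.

1406.0 lb product A, 176.6 lb product B

Per-acre balance (a = product A, b = product B):
K₂O: 0.1·a + 0·b = 140.6
N: 0·a + 0.45·b = 79.47
Solving simultaneously: a = 1406, b = 176.6.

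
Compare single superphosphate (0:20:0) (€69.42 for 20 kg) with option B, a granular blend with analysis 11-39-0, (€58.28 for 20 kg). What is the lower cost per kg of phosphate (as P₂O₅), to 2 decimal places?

€7.47 per kg P₂O₅ (option B)

single superphosphate: P₂O₅ per bag = 20 × 20% = 4 kg; cost = 69.42 / 4 = €17.3550/kg P₂O₅.
option B: P₂O₅ per bag = 20 × 39% = 7.8 kg; cost = 58.28 / 7.8 = €7.4718/kg P₂O₅.
option B is cheaper.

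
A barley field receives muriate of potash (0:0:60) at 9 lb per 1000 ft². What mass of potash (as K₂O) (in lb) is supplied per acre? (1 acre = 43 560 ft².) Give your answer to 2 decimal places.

235.22 lb K₂O per acre

K₂O per 1000 ft² = 9 × 60% = 5.4 lb.
Convert to per acre: 5.4 × 43.56 = 235.224 lb.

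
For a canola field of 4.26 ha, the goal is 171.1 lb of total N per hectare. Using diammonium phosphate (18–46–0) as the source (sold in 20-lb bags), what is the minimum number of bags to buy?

203 bags

Product per hectare = 171.1 / 18% = 950.556 lb.
Total product = 950.556 × 4.26 = 4049.37 lb.
Bags = ⌈4049.37 / 20⌉ = 203.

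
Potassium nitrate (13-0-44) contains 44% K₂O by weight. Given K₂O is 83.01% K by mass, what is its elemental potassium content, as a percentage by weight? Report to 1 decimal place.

36.5% K

%K = 44 × 0.8301 = 36.5244%.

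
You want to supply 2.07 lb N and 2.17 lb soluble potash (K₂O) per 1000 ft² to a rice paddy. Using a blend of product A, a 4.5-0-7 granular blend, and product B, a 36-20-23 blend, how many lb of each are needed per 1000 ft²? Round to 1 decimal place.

20.5 lb product A, 3.2 lb product B

With a, b = lb per 1000 ft² of product A and product B:
N: 0.045·a + 0.36·b = 2.07
K₂O: 0.07·a + 0.23·b = 2.17
From row1: a = (2.07 − 0.36·b) / 0.045.
Into row2: 0.07·(2.07 − 0.36·b)/0.045 + 0.23·b = 2.17 → b = 3.18182, a = 20.5455.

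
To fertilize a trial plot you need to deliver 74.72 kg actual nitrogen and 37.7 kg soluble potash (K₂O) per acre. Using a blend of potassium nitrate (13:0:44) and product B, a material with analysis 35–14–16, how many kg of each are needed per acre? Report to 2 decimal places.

Per-acre balance (a = potassium nitrate, b = product B):
N: 0.13·a + 0.35·b = 74.72
K₂O: 0.44·a + 0.16·b = 37.7
Solving simultaneously: a = 9.30781, b = 210.029.

9.31 kg potassium nitrate, 210.03 kg product B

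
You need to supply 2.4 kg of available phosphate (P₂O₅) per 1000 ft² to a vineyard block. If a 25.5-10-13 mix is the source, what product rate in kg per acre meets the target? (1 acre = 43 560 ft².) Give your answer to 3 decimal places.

1045.440 kg of product per acre

Product per 1000 ft² = 2.4 / 10% = 24 kg.
Convert to per acre: 24 × 43.56 = 1045.44 kg.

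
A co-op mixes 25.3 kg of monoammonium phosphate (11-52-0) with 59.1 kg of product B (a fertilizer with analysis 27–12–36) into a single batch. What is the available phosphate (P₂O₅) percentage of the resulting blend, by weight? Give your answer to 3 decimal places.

23.991% P₂O₅

Total mass = 25.3 + 59.1 = 84.4 kg.
P₂O₅ mass = 52%×25.3 + 12%×59.1 = 20.248 kg.
% P₂O₅ = 20.248 / 84.4 = 23.9905%.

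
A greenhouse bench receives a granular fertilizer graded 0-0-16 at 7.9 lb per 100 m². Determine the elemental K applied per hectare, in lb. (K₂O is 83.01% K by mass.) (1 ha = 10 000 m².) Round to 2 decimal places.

104.92 lb K per hectare

K₂O per 100 m² = 7.9 × 16% = 1.264 lb.
Elemental K = 1.264 × 0.8301 = 1.04925 lb per 100 m².
Convert to per hectare: 1.04925 × 100 = 104.9246 lb.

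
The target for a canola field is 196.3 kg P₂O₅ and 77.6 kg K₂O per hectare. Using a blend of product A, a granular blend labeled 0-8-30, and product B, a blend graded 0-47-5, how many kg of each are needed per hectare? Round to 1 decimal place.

With a, b = kg per hectare of product A and product B:
P₂O₅: 0.08·a + 0.47·b = 196.3
K₂O: 0.3·a + 0.05·b = 77.6
Eliminate a: (row1) − 0.08/0.3·(row2) → 0.456667·b = 175.607, so b = 384.54.
Back-substitute: a = (196.3 − 0.47·384.54) / 0.08 = 194.577.

194.6 kg product A, 384.5 kg product B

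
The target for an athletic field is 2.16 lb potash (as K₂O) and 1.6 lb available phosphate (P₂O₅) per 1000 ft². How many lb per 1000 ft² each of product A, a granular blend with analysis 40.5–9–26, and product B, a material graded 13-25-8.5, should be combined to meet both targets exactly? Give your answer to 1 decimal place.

7.0 lb product A, 3.9 lb product B

With a, b = lb per 1000 ft² of product A and product B:
K₂O: 0.26·a + 0.085·b = 2.16
P₂O₅: 0.09·a + 0.25·b = 1.6
Solving simultaneously: a = 7.04446, b = 3.86399.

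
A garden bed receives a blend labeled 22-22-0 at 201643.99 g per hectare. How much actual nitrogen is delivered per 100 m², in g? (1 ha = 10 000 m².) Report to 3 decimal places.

443.617 g N per hundred sq m

nitrogen per hectare = 201643.99 × 22% = 44361.7 g.
Convert to per 100 m²: 44361.7 × 0.01 = 443.6168 g.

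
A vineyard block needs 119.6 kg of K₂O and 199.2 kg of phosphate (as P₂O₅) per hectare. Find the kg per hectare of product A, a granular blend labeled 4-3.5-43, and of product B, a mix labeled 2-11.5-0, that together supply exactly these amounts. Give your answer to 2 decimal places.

278.14 kg product A, 1647.52 kg product B

Per-hectare balance (a = product A, b = product B):
K₂O: 0.43·a + 0·b = 119.6
P₂O₅: 0.035·a + 0.115·b = 199.2
Solving simultaneously: a = 278.1395, b = 1647.523.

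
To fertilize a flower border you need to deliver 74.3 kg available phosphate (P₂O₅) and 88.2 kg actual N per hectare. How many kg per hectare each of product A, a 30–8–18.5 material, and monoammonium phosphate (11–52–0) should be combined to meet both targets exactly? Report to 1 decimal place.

256.1 kg product A, 103.5 kg monoammonium phosphate

With a, b = kg per hectare of product A and monoammonium phosphate:
P₂O₅: 0.08·a + 0.52·b = 74.3
N: 0.3·a + 0.11·b = 88.2
Solving simultaneously: a = 256.053, b = 103.492.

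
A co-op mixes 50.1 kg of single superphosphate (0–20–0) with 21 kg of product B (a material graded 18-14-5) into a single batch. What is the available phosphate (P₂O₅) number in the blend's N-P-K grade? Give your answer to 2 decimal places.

18.23% P₂O₅

Total mass = 50.1 + 21 = 71.1 kg.
P₂O₅ mass = 20%×50.1 + 14%×21 = 12.96 kg.
% P₂O₅ = 12.96 / 71.1 = 18.2278%.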